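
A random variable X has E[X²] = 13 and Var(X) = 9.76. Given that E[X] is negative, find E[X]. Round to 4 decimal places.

(E[X])² = E[X²] − Var(X) = 13 − 9.76 = 3.24
E[X] = −√3.24 = -1.8

-1.8000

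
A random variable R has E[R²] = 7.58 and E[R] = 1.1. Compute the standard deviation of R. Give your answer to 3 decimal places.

Var(R) = 7.58 − (1.1)² = 6.37
SD(R) = √6.37 ≈ 2.524

2.524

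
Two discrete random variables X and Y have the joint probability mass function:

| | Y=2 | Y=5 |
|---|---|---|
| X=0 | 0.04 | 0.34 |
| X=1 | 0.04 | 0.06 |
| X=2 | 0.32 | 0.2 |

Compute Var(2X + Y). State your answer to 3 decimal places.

2.994

E[X] = 1.14,  E[Y] = 3.8,  E[XY] = 3.66
Var(X) = 2.18 − (1.14)² = 0.8804;  Var(Y) = 16.6 − (3.8)² = 2.16
Cov(X,Y) = 3.66 − (1.14)(3.8) = -0.672
Var(2X + Y) = (2)²·0.8804 + (1)²·2.16 + 2·(2)·(1)·-0.672 = 2.9936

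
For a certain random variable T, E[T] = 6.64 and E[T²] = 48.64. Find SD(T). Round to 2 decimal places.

2.13

V(T) = 48.64 − (6.64)² = 4.5504
SD(T) = √4.5504 ≈ 2.13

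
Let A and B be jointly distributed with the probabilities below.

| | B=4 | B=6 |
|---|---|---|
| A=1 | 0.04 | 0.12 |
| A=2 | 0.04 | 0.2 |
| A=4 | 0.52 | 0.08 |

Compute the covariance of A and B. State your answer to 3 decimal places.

E[A] = 3.04,  E[B] = 4.8
E[AB] = 13.84
Cov(A,B) = E[AB] − E[A]E[B] = 13.84 − (3.04)(4.8) = -0.752

-0.752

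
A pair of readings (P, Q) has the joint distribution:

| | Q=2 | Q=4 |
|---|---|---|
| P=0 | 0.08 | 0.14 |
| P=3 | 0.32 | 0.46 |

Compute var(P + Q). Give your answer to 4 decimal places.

2.4084

E[P] = 2.34,  E[Q] = 3.2,  E[PQ] = 7.44
var(P) = 7.02 − (2.34)² = 1.5444;  var(Q) = 11.2 − (3.2)² = 0.96
cov(P,Q) = 7.44 − (2.34)(3.2) = -0.048
var(P + Q) = (1)²·1.5444 + (1)²·0.96 + 2·(1)·(1)·-0.048 = 2.4084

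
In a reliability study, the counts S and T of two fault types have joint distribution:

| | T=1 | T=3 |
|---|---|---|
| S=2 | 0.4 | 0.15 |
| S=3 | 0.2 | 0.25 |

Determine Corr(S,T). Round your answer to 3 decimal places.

E[S] = 2.45,  E[T] = 1.8
E[ST] = 4.55
Cov(S,T) = E[ST] − E[S]E[T] = 4.55 − (2.45)(1.8) = 0.14
V(S) = 0.2475,  V(T) = 0.96
ρ = 0.14 / √(0.2475·0.96) ≈ 0.287

0.287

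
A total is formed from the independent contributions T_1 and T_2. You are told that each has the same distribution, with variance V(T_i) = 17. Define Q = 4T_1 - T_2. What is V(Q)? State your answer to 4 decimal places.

By independence, V(Q) = (4)²V(T_1) + (-1)²V(T_2)
= (4)²·17 + (-1)²·17 = 289

289.0000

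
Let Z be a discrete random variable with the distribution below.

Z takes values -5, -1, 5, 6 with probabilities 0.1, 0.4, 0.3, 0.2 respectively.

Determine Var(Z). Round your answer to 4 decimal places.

E[Z] = (-5)(0.1) + (-1)(0.4) + (5)(0.3) + (6)(0.2) = 1.8
E[Z²] = (-5)²(0.1) + (-1)²(0.4) + (5)²(0.3) + (6)²(0.2) = 17.6
Var(Z) = E[Z²] − (E[Z])² = 17.6 − (1.8)² = 14.36

14.3600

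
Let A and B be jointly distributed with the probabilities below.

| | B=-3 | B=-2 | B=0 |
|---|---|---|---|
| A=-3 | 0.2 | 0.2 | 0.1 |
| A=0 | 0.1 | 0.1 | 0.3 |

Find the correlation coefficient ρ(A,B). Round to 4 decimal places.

0.3892

E[A] = -1.5,  E[B] = -1.5
E[AB] = 3
cov(A,B) = E[AB] − E[A]E[B] = 3 − (-1.5)(-1.5) = 0.75
V(A) = 2.25,  V(B) = 1.65
ρ = 0.75 / √(2.25·1.65) ≈ 0.3892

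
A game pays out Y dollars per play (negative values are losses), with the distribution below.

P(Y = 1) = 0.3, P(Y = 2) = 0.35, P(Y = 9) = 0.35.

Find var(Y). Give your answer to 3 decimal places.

E[Y] = (1)(0.3) + (2)(0.35) + (9)(0.35) = 4.15
E[Y²] = (1)²(0.3) + (2)²(0.35) + (9)²(0.35) = 30.05
var(Y) = E[Y²] − (E[Y])² = 30.05 − (4.15)² = 12.8275

12.828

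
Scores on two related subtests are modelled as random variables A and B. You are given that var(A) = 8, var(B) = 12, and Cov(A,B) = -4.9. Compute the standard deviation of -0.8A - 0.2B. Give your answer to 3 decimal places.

2.008

var(-0.8A - 0.2B) = (-0.8)²·var(A) + (-0.2)²·var(B) + 2·(-0.8)·(-0.2)·Cov(A,B)
= 0.64·8 + 0.04·12 + 0.32·-4.9 = 4.032
σ(-0.8A - 0.2B) = √4.032 ≈ 2.008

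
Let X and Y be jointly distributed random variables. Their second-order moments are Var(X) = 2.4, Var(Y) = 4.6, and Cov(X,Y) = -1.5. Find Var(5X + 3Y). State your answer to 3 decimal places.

Var(5X + 3Y) = (5)²·Var(X) + (3)²·Var(Y) + 2·(5)·(3)·Cov(X,Y)
= 25·2.4 + 9·4.6 + 30·-1.5 = 56.4

56.400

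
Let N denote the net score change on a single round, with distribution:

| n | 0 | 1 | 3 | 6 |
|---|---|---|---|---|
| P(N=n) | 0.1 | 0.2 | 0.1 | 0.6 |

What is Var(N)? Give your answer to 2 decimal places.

E[N] = (0)(0.1) + (1)(0.2) + (3)(0.1) + (6)(0.6) = 4.1
E[N²] = (0)²(0.1) + (1)²(0.2) + (3)²(0.1) + (6)²(0.6) = 22.7
Var(N) = E[N²] − (E[N])² = 22.7 − (4.1)² = 5.89

5.89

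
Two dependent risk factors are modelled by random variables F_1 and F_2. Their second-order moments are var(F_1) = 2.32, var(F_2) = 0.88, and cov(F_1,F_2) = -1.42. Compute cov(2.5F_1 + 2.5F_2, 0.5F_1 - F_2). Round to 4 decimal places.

2.4750

cov(2.5F_1 + 2.5F_2, 0.5F_1 - F_2) = (2.5)(0.5)var(F_1) + (2.5)(-1)var(F_2) + [(2.5)(-1) + (2.5)(0.5)]cov(F_1,F_2)
= 1.25·2.32 + -2.5·0.88 + -1.25·-1.42 = 2.475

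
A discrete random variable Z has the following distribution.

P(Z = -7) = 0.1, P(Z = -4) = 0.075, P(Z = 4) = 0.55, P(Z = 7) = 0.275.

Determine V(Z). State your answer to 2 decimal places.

18.61

E[Z] = (-7)(0.1) + (-4)(0.075) + (4)(0.55) + (7)(0.275) = 3.125
E[Z²] = (-7)²(0.1) + (-4)²(0.075) + (4)²(0.55) + (7)²(0.275) = 28.375
V(Z) = E[Z²] − (E[Z])² = 28.375 − (3.125)² = 18.609375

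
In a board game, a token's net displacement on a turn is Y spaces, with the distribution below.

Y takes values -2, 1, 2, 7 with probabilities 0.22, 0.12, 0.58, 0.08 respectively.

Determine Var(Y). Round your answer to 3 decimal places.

E[Y] = (-2)(0.22) + (1)(0.12) + (2)(0.58) + (7)(0.08) = 1.4
E[Y²] = (-2)²(0.22) + (1)²(0.12) + (2)²(0.58) + (7)²(0.08) = 7.24
Var(Y) = E[Y²] − (E[Y])² = 7.24 − (1.4)² = 5.28

5.280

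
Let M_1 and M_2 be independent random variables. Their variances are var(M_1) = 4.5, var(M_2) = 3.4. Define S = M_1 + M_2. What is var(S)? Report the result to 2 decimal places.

7.90

By independence, var(S) = (1)²var(M_1) + (1)²var(M_2)
= (1)²·4.5 + (1)²·3.4 = 7.9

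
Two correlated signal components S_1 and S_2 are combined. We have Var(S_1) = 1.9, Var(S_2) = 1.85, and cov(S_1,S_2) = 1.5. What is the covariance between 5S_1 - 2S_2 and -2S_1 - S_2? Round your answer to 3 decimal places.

cov(5S_1 - 2S_2, -2S_1 - S_2) = (5)(-2)Var(S_1) + (-2)(-1)Var(S_2) + [(5)(-1) + (-2)(-2)]cov(S_1,S_2)
= -10·1.9 + 2·1.85 + -1·1.5 = -16.8

-16.800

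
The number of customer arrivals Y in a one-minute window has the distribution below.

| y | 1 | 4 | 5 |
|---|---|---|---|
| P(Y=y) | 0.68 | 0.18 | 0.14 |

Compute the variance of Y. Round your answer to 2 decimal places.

E[Y] = (1)(0.68) + (4)(0.18) + (5)(0.14) = 2.1
E[Y²] = (1)²(0.68) + (4)²(0.18) + (5)²(0.14) = 7.06
Var(Y) = E[Y²] − (E[Y])² = 7.06 − (2.1)² = 2.65

2.65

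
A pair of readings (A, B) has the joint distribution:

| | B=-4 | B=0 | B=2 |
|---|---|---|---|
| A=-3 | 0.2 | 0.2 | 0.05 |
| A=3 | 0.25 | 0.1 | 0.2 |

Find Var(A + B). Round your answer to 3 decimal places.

E[A] = 0.3,  E[B] = -1.3,  E[AB] = 0.3
Var(A) = 9 − (0.3)² = 8.91;  Var(B) = 8.2 − (-1.3)² = 6.51
cov(A,B) = 0.3 − (0.3)(-1.3) = 0.69
Var(A + B) = (1)²·8.91 + (1)²·6.51 + 2·(1)·(1)·0.69 = 16.8

16.800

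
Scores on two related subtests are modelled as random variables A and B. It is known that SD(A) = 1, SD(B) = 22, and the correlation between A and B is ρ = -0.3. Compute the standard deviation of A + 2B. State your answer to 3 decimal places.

var(A) = (1)² = 1;  var(B) = (22)² = 484
Cov(A,B) = ρ·SD(A)·SD(B) = -0.3·1·22 = -6.6
var(A + 2B) = (1)²·var(A) + (2)²·var(B) + 2·(1)·(2)·Cov(A,B)
= 1·1 + 4·484 + 4·-6.6 = 1910.6
SD(A + 2B) = √1910.6 ≈ 43.710

43.710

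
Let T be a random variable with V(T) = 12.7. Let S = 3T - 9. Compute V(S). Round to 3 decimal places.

114.300

V(3T - 9) = (3)²·V(T) = 9·12.7 = 114.3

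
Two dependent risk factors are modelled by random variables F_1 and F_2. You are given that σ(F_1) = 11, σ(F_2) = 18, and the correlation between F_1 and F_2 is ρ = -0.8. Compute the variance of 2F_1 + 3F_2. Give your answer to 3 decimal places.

1499.200

V(F_1) = (11)² = 121;  V(F_2) = (18)² = 324
Cov(F_1,F_2) = ρ·σ(F_1)·σ(F_2) = -0.8·11·18 = -158.4
V(2F_1 + 3F_2) = (2)²·V(F_1) + (3)²·V(F_2) + 2·(2)·(3)·Cov(F_1,F_2)
= 4·121 + 9·324 + 12·-158.4 = 1499.2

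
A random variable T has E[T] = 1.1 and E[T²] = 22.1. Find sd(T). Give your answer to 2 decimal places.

4.57

Var(T) = 22.1 − (1.1)² = 20.89
sd(T) = √20.89 ≈ 4.57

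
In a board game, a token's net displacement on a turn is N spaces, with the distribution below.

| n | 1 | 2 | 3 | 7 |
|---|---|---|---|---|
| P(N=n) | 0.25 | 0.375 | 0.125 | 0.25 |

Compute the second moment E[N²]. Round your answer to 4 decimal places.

15.1250

E[N²] = (1)²(0.25) + (2)²(0.375) + (3)²(0.125) + (7)²(0.25) = 15.125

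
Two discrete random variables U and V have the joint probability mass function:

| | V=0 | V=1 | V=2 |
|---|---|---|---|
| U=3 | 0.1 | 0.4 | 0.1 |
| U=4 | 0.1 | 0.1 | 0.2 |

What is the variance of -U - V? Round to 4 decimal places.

0.8500

E[U] = 3.4,  E[V] = 1.1,  E[UV] = 3.8
Var(U) = 11.8 − (3.4)² = 0.24;  Var(V) = 1.7 − (1.1)² = 0.49
Cov(U,V) = 3.8 − (3.4)(1.1) = 0.06
Var(-U - V) = (-1)²·0.24 + (-1)²·0.49 + 2·(-1)·(-1)·0.06 = 0.85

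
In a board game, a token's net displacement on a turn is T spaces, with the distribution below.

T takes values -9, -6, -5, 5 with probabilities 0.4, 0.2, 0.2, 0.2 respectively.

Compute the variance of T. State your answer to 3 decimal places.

E[T] = (-9)(0.4) + (-6)(0.2) + (-5)(0.2) + (5)(0.2) = -4.8
E[T²] = (-9)²(0.4) + (-6)²(0.2) + (-5)²(0.2) + (5)²(0.2) = 49.6
V(T) = E[T²] − (E[T])² = 49.6 − (-4.8)² = 26.56

26.560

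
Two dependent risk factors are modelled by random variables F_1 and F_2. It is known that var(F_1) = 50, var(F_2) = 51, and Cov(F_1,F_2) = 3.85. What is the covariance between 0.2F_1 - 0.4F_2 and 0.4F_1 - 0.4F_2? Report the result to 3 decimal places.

Cov(0.2F_1 - 0.4F_2, 0.4F_1 - 0.4F_2) = (0.2)(0.4)var(F_1) + (-0.4)(-0.4)var(F_2) + [(0.2)(-0.4) + (-0.4)(0.4)]Cov(F_1,F_2)
= 0.08·50 + 0.16·51 + -0.24·3.85 = 11.236

11.236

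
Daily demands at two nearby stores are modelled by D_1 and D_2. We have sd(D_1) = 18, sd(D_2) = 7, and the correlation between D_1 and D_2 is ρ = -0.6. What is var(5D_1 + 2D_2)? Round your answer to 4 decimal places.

6784.0000

var(D_1) = (18)² = 324;  var(D_2) = (7)² = 49
Cov(D_1,D_2) = ρ·sd(D_1)·sd(D_2) = -0.6·18·7 = -75.6
var(5D_1 + 2D_2) = (5)²·var(D_1) + (2)²·var(D_2) + 2·(5)·(2)·Cov(D_1,D_2)
= 25·324 + 4·49 + 20·-75.6 = 6784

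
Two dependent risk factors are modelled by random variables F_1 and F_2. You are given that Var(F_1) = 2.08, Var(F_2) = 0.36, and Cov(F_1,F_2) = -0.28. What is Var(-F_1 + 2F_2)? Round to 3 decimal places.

Var(-F_1 + 2F_2) = (-1)²·Var(F_1) + (2)²·Var(F_2) + 2·(-1)·(2)·Cov(F_1,F_2)
= 1·2.08 + 4·0.36 + -4·-0.28 = 4.64

4.640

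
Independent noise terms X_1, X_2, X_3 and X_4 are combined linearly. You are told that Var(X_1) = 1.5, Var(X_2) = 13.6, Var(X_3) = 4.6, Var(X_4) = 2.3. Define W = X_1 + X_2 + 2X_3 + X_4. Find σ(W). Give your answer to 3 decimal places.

5.983

By independence, Var(W) = (1)²Var(X_1) + (1)²Var(X_2) + (2)²Var(X_3) + (1)²Var(X_4)
= (1)²·1.5 + (1)²·13.6 + (2)²·4.6 + (1)²·2.3 = 35.8
σ(W) = √35.8 ≈ 5.983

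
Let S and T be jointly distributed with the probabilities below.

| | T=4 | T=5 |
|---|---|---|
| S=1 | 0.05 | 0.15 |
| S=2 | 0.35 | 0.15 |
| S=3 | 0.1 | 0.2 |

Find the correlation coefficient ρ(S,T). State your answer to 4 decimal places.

0.0000

E[S] = 2.1,  E[T] = 4.5
E[ST] = 9.45
cov(S,T) = E[ST] − E[S]E[T] = 9.45 − (2.1)(4.5) = 0
var(S) = 0.49,  var(T) = 0.25
ρ = 0 / √(0.49·0.25) ≈ 0.0000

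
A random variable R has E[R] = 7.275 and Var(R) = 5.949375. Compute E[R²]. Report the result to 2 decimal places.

58.88

E[R²] = Var(R) + (E[R])² = 5.949375 + (7.275)² = 58.875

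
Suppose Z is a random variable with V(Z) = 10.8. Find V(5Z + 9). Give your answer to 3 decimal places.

V(5Z + 9) = (5)²·V(Z) = 25·10.8 = 270

270.000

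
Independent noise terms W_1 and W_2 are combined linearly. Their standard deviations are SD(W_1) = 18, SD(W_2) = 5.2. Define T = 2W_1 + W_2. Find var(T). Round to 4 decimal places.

var(W_1) = 324, var(W_2) = 27.04
By independence, var(T) = (2)²var(W_1) + (1)²var(W_2)
= (2)²·324 + (1)²·27.04 = 1323.04

1323.0400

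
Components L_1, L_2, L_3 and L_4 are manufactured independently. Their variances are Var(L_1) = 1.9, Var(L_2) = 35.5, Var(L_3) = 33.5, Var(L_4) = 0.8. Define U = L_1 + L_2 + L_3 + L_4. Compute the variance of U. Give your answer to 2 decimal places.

71.70

By independence, Var(U) = (1)²Var(L_1) + (1)²Var(L_2) + (1)²Var(L_3) + (1)²Var(L_4)
= (1)²·1.9 + (1)²·35.5 + (1)²·33.5 + (1)²·0.8 = 71.7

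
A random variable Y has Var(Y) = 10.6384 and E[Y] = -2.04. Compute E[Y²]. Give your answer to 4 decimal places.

E[Y²] = Var(Y) + (E[Y])² = 10.6384 + (-2.04)² = 14.8

14.8000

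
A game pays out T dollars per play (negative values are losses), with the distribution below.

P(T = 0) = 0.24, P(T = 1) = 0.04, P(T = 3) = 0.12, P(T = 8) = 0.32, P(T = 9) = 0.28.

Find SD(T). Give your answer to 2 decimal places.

3.77

E[T] = (0)(0.24) + (1)(0.04) + (3)(0.12) + (8)(0.32) + (9)(0.28) = 5.48
E[T²] = (0)²(0.24) + (1)²(0.04) + (3)²(0.12) + (8)²(0.32) + (9)²(0.28) = 44.28
var(T) = E[T²] − (E[T])² = 44.28 − (5.48)² = 14.2496
SD(T) = √14.2496 ≈ 3.77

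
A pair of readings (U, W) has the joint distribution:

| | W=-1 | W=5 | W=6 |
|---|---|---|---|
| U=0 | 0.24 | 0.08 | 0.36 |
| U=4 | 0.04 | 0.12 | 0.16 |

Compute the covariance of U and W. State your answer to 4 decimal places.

E[U] = 1.28,  E[W] = 3.84
E[UW] = 6.08
cov(U,W) = E[UW] − E[U]E[W] = 6.08 − (1.28)(3.84) = 1.1648

1.1648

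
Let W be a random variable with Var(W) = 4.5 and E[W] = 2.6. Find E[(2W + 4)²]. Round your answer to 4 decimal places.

E[2W + 4] = 2·2.6 + 4 = 9.2
Var(2W + 4) = (2)²·4.5 = 18
E[(2W + 4)²] = Var((2W + 4)) + (E[(2W + 4)])² = 18 + (9.2)² = 102.64

102.6400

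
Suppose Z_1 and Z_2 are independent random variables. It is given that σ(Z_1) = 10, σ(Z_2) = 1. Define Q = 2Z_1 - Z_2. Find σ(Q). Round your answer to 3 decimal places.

V(Z_1) = 100, V(Z_2) = 1
By independence, V(Q) = (2)²V(Z_1) + (-1)²V(Z_2)
= (2)²·100 + (-1)²·1 = 401
σ(Q) = √401 ≈ 20.025

20.025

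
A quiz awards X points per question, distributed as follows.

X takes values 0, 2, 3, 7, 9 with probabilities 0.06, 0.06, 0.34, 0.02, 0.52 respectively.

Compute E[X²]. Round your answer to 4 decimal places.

46.4000

E[X²] = (0)²(0.06) + (2)²(0.06) + (3)²(0.34) + (7)²(0.02) + (9)²(0.52) = 46.4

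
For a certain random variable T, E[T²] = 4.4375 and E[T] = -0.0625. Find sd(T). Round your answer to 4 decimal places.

Var(T) = 4.4375 − (-0.0625)² = 4.43359375
sd(T) = √4.43359375 ≈ 2.1056

2.1056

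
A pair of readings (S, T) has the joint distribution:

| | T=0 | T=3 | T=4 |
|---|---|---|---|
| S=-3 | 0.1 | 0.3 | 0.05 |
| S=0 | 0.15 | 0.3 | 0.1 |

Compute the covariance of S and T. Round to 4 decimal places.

-0.0600

E[S] = -1.35,  E[T] = 2.4
E[ST] = -3.3
Cov(S,T) = E[ST] − E[S]E[T] = -3.3 − (-1.35)(2.4) = -0.06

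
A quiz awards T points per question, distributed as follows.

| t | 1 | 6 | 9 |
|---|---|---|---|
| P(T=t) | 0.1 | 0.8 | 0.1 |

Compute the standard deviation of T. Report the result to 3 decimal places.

E[T] = (1)(0.1) + (6)(0.8) + (9)(0.1) = 5.8
E[T²] = (1)²(0.1) + (6)²(0.8) + (9)²(0.1) = 37
var(T) = E[T²] − (E[T])² = 37 − (5.8)² = 3.36
SD(T) = √3.36 ≈ 1.833

1.833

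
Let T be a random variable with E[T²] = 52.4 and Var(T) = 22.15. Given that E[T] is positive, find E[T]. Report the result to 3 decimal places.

5.500

(E[T])² = E[T²] − Var(T) = 52.4 − 22.15 = 30.25
E[T] = √30.25 = 5.5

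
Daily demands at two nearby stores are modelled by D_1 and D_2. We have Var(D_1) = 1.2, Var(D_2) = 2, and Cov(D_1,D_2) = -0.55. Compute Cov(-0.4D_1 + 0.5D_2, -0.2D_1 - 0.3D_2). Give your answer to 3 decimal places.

-0.215

Cov(-0.4D_1 + 0.5D_2, -0.2D_1 - 0.3D_2) = (-0.4)(-0.2)Var(D_1) + (0.5)(-0.3)Var(D_2) + [(-0.4)(-0.3) + (0.5)(-0.2)]Cov(D_1,D_2)
= 0.08·1.2 + -0.15·2 + 0.02·-0.55 = -0.215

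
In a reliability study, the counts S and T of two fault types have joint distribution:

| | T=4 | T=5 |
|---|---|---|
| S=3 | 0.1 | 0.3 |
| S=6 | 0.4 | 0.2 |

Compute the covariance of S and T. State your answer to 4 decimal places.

-0.3000

E[S] = 4.8,  E[T] = 4.5
E[ST] = 21.3
Cov(S,T) = E[ST] − E[S]E[T] = 21.3 − (4.8)(4.5) = -0.3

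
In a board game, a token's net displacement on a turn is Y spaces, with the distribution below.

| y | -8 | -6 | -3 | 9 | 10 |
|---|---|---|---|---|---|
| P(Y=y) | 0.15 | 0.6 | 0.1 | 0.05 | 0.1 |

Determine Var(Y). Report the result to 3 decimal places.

E[Y] = (-8)(0.15) + (-6)(0.6) + (-3)(0.1) + (9)(0.05) + (10)(0.1) = -3.65
E[Y²] = (-8)²(0.15) + (-6)²(0.6) + (-3)²(0.1) + (9)²(0.05) + (10)²(0.1) = 46.15
Var(Y) = E[Y²] − (E[Y])² = 46.15 − (-3.65)² = 32.8275

32.828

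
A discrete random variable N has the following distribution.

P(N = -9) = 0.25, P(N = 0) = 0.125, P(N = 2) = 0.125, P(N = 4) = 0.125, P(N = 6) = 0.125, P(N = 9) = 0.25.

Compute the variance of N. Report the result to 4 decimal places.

45.2500

E[N] = (-9)(0.25) + (0)(0.125) + (2)(0.125) + (4)(0.125) + (6)(0.125) + (9)(0.25) = 1.5
E[N²] = (-9)²(0.25) + (0)²(0.125) + (2)²(0.125) + (4)²(0.125) + (6)²(0.125) + (9)²(0.25) = 47.5
Var(N) = E[N²] − (E[N])² = 47.5 − (1.5)² = 45.25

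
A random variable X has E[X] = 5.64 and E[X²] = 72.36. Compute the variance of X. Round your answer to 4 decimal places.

Var(X) = 72.36 − (5.64)² = 40.5504

40.5504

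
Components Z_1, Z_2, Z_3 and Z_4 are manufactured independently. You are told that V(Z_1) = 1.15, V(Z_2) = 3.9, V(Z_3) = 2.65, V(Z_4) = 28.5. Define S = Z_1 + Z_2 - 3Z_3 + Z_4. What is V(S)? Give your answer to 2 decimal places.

By independence, V(S) = (1)²V(Z_1) + (1)²V(Z_2) + (-3)²V(Z_3) + (1)²V(Z_4)
= (1)²·1.15 + (1)²·3.9 + (-3)²·2.65 + (1)²·28.5 = 57.4

57.40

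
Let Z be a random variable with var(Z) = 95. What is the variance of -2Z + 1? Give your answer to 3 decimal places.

380.000

var(-2Z + 1) = (-2)²·var(Z) = 4·95 = 380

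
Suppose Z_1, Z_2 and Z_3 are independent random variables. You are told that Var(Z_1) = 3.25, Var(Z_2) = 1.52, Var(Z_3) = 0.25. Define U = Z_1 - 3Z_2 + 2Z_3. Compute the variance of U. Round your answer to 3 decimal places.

17.930

By independence, Var(U) = (1)²Var(Z_1) + (-3)²Var(Z_2) + (2)²Var(Z_3)
= (1)²·3.25 + (-3)²·1.52 + (2)²·0.25 = 17.93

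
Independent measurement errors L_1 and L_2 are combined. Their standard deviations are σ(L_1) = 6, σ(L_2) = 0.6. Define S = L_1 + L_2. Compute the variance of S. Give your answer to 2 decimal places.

36.36

V(L_1) = 36, V(L_2) = 0.36
By independence, V(S) = (1)²V(L_1) + (1)²V(L_2)
= (1)²·36 + (1)²·0.36 = 36.36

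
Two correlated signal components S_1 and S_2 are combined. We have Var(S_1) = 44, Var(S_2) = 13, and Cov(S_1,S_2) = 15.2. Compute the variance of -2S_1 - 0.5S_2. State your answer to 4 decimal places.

Var(-2S_1 - 0.5S_2) = (-2)²·Var(S_1) + (-0.5)²·Var(S_2) + 2·(-2)·(-0.5)·Cov(S_1,S_2)
= 4·44 + 0.25·13 + 2·15.2 = 209.65

209.6500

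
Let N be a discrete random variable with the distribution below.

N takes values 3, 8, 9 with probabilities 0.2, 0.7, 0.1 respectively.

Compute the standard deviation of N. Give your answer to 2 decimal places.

E[N] = (3)(0.2) + (8)(0.7) + (9)(0.1) = 7.1
E[N²] = (3)²(0.2) + (8)²(0.7) + (9)²(0.1) = 54.7
Var(N) = E[N²] − (E[N])² = 54.7 − (7.1)² = 4.29
sd(N) = √4.29 ≈ 2.07

2.07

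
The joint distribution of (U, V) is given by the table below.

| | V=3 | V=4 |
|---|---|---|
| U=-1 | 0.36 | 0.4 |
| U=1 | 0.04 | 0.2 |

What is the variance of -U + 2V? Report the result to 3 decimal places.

E[U] = -0.52,  E[V] = 3.6,  E[UV] = -1.76
Var(U) = 1 − (-0.52)² = 0.7296;  Var(V) = 13.2 − (3.6)² = 0.24
cov(U,V) = -1.76 − (-0.52)(3.6) = 0.112
Var(-U + 2V) = (-1)²·0.7296 + (2)²·0.24 + 2·(-1)·(2)·0.112 = 1.2416

1.242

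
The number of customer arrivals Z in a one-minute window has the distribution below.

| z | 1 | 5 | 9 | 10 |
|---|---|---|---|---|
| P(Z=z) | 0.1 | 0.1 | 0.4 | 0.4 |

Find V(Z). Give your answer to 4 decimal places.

E[Z] = (1)(0.1) + (5)(0.1) + (9)(0.4) + (10)(0.4) = 8.2
E[Z²] = (1)²(0.1) + (5)²(0.1) + (9)²(0.4) + (10)²(0.4) = 75
V(Z) = E[Z²] − (E[Z])² = 75 − (8.2)² = 7.76

7.7600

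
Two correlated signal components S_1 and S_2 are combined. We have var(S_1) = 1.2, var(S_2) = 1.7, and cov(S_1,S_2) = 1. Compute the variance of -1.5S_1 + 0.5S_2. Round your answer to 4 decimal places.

var(-1.5S_1 + 0.5S_2) = (-1.5)²·var(S_1) + (0.5)²·var(S_2) + 2·(-1.5)·(0.5)·cov(S_1,S_2)
= 2.25·1.2 + 0.25·1.7 + -1.5·1 = 1.625

1.6250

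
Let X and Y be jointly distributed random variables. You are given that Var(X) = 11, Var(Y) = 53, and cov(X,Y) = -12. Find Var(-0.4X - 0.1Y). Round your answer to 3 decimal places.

1.330

Var(-0.4X - 0.1Y) = (-0.4)²·Var(X) + (-0.1)²·Var(Y) + 2·(-0.4)·(-0.1)·cov(X,Y)
= 0.16·11 + 0.01·53 + 0.08·-12 = 1.33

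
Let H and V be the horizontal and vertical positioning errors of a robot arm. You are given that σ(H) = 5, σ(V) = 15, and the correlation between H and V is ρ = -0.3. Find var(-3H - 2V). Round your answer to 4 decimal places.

855.0000

var(H) = (5)² = 25;  var(V) = (15)² = 225
Cov(H,V) = ρ·σ(H)·σ(V) = -0.3·5·15 = -22.5
var(-3H - 2V) = (-3)²·var(H) + (-2)²·var(V) + 2·(-3)·(-2)·Cov(H,V)
= 9·25 + 4·225 + 12·-22.5 = 855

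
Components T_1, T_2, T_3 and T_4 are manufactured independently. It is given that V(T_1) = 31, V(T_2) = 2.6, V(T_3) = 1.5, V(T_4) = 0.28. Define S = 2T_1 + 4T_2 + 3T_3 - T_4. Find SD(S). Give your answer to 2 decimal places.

By independence, V(S) = (2)²V(T_1) + (4)²V(T_2) + (3)²V(T_3) + (-1)²V(T_4)
= (2)²·31 + (4)²·2.6 + (3)²·1.5 + (-1)²·0.28 = 179.38
SD(S) = √179.38 ≈ 13.39

13.39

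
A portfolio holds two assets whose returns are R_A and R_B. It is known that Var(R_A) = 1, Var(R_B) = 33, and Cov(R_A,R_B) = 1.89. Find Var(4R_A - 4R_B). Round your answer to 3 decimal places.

Var(4R_A - 4R_B) = (4)²·Var(R_A) + (-4)²·Var(R_B) + 2·(4)·(-4)·Cov(R_A,R_B)
= 16·1 + 16·33 + -32·1.89 = 483.52

483.520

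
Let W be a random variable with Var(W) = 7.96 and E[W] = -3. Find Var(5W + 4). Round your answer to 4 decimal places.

Var(5W + 4) = (5)²·Var(W) = 25·7.96 = 199

199.0000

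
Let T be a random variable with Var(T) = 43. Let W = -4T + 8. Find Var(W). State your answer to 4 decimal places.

Var(-4T + 8) = (-4)²·Var(T) = 16·43 = 688

688.0000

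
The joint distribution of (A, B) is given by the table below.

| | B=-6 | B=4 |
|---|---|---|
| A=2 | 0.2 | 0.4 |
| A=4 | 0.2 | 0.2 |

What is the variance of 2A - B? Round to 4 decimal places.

31.0400

E[A] = 2.8,  E[B] = 0,  E[AB] = -0.8
Var(A) = 8.8 − (2.8)² = 0.96;  Var(B) = 24 − (0)² = 24
cov(A,B) = -0.8 − (2.8)(0) = -0.8
Var(2A - B) = (2)²·0.96 + (-1)²·24 + 2·(2)·(-1)·-0.8 = 31.04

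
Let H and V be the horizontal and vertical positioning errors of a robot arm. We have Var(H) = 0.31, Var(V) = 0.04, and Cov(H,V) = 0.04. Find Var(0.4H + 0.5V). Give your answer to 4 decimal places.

Var(0.4H + 0.5V) = (0.4)²·Var(H) + (0.5)²·Var(V) + 2·(0.4)·(0.5)·Cov(H,V)
= 0.16·0.31 + 0.25·0.04 + 0.4·0.04 = 0.0756

0.0756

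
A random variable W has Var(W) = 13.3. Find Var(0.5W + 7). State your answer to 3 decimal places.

3.325

Var(0.5W + 7) = (0.5)²·Var(W) = 0.25·13.3 = 3.325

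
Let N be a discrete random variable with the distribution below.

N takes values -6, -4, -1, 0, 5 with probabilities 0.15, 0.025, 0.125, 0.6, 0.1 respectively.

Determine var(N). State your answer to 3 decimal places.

8.034

E[N] = (-6)(0.15) + (-4)(0.025) + (-1)(0.125) + (0)(0.6) + (5)(0.1) = -0.625
E[N²] = (-6)²(0.15) + (-4)²(0.025) + (-1)²(0.125) + (0)²(0.6) + (5)²(0.1) = 8.425
var(N) = E[N²] − (E[N])² = 8.425 − (-0.625)² = 8.034375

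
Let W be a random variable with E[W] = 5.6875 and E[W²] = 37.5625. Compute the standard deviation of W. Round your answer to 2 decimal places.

Var(W) = 37.5625 − (5.6875)² = 5.21484375
SD(W) = √5.21484375 ≈ 2.28

2.28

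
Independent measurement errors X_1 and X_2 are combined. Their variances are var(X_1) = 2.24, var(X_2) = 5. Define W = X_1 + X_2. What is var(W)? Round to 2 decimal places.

7.24

By independence, var(W) = (1)²var(X_1) + (1)²var(X_2)
= (1)²·2.24 + (1)²·5 = 7.24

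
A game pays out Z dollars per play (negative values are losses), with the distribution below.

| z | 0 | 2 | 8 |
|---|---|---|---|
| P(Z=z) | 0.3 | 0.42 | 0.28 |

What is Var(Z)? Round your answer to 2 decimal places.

10.11

E[Z] = (0)(0.3) + (2)(0.42) + (8)(0.28) = 3.08
E[Z²] = (0)²(0.3) + (2)²(0.42) + (8)²(0.28) = 19.6
Var(Z) = E[Z²] − (E[Z])² = 19.6 − (3.08)² = 10.1136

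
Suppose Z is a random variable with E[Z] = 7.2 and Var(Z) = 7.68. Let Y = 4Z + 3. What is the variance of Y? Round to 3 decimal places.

122.880

Var(4Z + 3) = (4)²·Var(Z) = 16·7.68 = 122.88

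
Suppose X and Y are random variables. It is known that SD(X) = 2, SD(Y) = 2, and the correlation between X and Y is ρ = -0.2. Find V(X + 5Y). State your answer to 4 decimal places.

V(X) = (2)² = 4;  V(Y) = (2)² = 4
cov(X,Y) = ρ·SD(X)·SD(Y) = -0.2·2·2 = -0.8
V(X + 5Y) = (1)²·V(X) + (5)²·V(Y) + 2·(1)·(5)·cov(X,Y)
= 1·4 + 25·4 + 10·-0.8 = 96

96.0000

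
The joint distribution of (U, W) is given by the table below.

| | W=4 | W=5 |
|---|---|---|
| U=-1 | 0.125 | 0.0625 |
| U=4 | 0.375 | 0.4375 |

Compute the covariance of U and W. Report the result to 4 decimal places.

0.1563

E[U] = 3.0625,  E[W] = 4.5
E[UW] = 13.9375
Cov(U,W) = E[UW] − E[U]E[W] = 13.9375 − (3.0625)(4.5) = 0.15625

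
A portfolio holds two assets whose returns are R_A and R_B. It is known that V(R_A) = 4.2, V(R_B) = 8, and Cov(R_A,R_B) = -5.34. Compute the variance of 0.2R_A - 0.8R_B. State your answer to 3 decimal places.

6.997

V(0.2R_A - 0.8R_B) = (0.2)²·V(R_A) + (-0.8)²·V(R_B) + 2·(0.2)·(-0.8)·Cov(R_A,R_B)
= 0.04·4.2 + 0.64·8 + -0.32·-5.34 = 6.9968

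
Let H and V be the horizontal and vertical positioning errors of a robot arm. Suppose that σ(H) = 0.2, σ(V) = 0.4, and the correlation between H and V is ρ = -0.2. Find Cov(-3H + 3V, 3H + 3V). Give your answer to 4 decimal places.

var(H) = (0.2)² = 0.04;  var(V) = (0.4)² = 0.16
Cov(H,V) = ρ·σ(H)·σ(V) = -0.2·0.2·0.4 = -0.016
Cov(-3H + 3V, 3H + 3V) = (-3)(3)var(H) + (3)(3)var(V) + [(-3)(3) + (3)(3)]Cov(H,V)
= -9·0.04 + 9·0.16 + 0·-0.016 = 1.08

1.0800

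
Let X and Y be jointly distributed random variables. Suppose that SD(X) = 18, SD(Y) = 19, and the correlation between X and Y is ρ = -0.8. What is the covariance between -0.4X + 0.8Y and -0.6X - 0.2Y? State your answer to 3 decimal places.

129.440

Var(X) = (18)² = 324;  Var(Y) = (19)² = 361
cov(X,Y) = ρ·SD(X)·SD(Y) = -0.8·18·19 = -273.6
cov(-0.4X + 0.8Y, -0.6X - 0.2Y) = (-0.4)(-0.6)Var(X) + (0.8)(-0.2)Var(Y) + [(-0.4)(-0.2) + (0.8)(-0.6)]cov(X,Y)
= 0.24·324 + -0.16·361 + -0.4·-273.6 = 129.44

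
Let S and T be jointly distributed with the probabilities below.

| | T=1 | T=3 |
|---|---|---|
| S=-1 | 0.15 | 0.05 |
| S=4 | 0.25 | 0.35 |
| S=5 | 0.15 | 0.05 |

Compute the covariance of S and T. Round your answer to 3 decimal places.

E[S] = 3.2,  E[T] = 1.9
E[ST] = 6.4
Cov(S,T) = E[ST] − E[S]E[T] = 6.4 − (3.2)(1.9) = 0.32

0.320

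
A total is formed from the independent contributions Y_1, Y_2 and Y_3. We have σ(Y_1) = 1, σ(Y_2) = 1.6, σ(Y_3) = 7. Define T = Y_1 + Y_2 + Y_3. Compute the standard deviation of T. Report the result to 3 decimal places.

var(Y_1) = 1, var(Y_2) = 2.56, var(Y_3) = 49
By independence, var(T) = (1)²var(Y_1) + (1)²var(Y_2) + (1)²var(Y_3)
= (1)²·1 + (1)²·2.56 + (1)²·49 = 52.56
σ(T) = √52.56 ≈ 7.250

7.250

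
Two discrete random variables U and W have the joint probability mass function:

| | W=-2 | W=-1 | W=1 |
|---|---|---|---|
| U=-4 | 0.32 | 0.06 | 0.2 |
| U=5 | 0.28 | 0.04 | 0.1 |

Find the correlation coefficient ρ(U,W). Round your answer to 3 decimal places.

-0.121

E[U] = -0.22,  E[W] = -1
E[UW] = -0.5
Cov(U,W) = E[UW] − E[U]E[W] = -0.5 − (-0.22)(-1) = -0.72
V(U) = 19.7316,  V(W) = 1.8
ρ = -0.72 / √(19.7316·1.8) ≈ -0.121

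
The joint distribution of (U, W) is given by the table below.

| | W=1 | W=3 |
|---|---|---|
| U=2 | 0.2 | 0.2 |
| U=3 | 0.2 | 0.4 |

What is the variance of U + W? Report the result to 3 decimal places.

E[U] = 2.6,  E[W] = 2.2,  E[UW] = 5.8
var(U) = 7 − (2.6)² = 0.24;  var(W) = 5.8 − (2.2)² = 0.96
cov(U,W) = 5.8 − (2.6)(2.2) = 0.08
var(U + W) = (1)²·0.24 + (1)²·0.96 + 2·(1)·(1)·0.08 = 1.36

1.360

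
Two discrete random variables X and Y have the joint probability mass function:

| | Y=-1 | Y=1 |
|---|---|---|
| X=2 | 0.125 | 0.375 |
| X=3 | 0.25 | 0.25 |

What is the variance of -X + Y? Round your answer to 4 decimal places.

1.4375

E[X] = 2.5,  E[Y] = 0.25,  E[XY] = 0.5
Var(X) = 6.5 − (2.5)² = 0.25;  Var(Y) = 1 − (0.25)² = 0.9375
cov(X,Y) = 0.5 − (2.5)(0.25) = -0.125
Var(-X + Y) = (-1)²·0.25 + (1)²·0.9375 + 2·(-1)·(1)·-0.125 = 1.4375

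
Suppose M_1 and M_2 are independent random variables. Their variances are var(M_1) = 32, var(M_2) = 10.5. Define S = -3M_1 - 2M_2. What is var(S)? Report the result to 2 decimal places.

By independence, var(S) = (-3)²var(M_1) + (-2)²var(M_2)
= (-3)²·32 + (-2)²·10.5 = 330

330.00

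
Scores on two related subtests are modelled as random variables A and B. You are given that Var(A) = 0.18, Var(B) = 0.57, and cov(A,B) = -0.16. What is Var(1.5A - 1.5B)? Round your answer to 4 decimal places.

2.4075

Var(1.5A - 1.5B) = (1.5)²·Var(A) + (-1.5)²·Var(B) + 2·(1.5)·(-1.5)·cov(A,B)
= 2.25·0.18 + 2.25·0.57 + -4.5·-0.16 = 2.4075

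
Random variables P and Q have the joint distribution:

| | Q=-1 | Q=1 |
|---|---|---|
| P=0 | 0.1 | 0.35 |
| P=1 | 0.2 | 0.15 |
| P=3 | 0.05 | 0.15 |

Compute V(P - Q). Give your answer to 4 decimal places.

E[P] = 0.95,  E[Q] = 0.3,  E[PQ] = 0.25
V(P) = 2.15 − (0.95)² = 1.2475;  V(Q) = 1 − (0.3)² = 0.91
Cov(P,Q) = 0.25 − (0.95)(0.3) = -0.035
V(P - Q) = (1)²·1.2475 + (-1)²·0.91 + 2·(1)·(-1)·-0.035 = 2.2275

2.2275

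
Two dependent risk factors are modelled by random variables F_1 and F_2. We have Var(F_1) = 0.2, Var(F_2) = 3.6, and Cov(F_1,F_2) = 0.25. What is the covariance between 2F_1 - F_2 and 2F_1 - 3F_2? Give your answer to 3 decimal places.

9.600

Cov(2F_1 - F_2, 2F_1 - 3F_2) = (2)(2)Var(F_1) + (-1)(-3)Var(F_2) + [(2)(-3) + (-1)(2)]Cov(F_1,F_2)
= 4·0.2 + 3·3.6 + -8·0.25 = 9.6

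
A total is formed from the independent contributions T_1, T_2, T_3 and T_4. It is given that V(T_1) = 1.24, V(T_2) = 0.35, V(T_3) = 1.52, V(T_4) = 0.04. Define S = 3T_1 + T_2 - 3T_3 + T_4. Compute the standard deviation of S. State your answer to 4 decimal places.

5.0229

By independence, V(S) = (3)²V(T_1) + (1)²V(T_2) + (-3)²V(T_3) + (1)²V(T_4)
= (3)²·1.24 + (1)²·0.35 + (-3)²·1.52 + (1)²·0.04 = 25.23
σ(S) = √25.23 ≈ 5.0229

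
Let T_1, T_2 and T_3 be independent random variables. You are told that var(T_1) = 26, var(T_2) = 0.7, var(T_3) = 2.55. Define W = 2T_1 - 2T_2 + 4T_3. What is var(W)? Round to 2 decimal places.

By independence, var(W) = (2)²var(T_1) + (-2)²var(T_2) + (4)²var(T_3)
= (2)²·26 + (-2)²·0.7 + (4)²·2.55 = 147.6

147.60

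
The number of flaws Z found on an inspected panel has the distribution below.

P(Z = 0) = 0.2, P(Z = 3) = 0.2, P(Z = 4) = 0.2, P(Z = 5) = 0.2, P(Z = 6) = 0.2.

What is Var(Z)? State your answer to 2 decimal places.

E[Z] = (0)(0.2) + (3)(0.2) + (4)(0.2) + (5)(0.2) + (6)(0.2) = 3.6
E[Z²] = (0)²(0.2) + (3)²(0.2) + (4)²(0.2) + (5)²(0.2) + (6)²(0.2) = 17.2
Var(Z) = E[Z²] − (E[Z])² = 17.2 − (3.6)² = 4.24

4.24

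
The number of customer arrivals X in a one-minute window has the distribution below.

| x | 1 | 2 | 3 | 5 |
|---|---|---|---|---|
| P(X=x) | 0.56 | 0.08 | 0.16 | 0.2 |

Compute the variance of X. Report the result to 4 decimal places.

2.4800

E[X] = (1)(0.56) + (2)(0.08) + (3)(0.16) + (5)(0.2) = 2.2
E[X²] = (1)²(0.56) + (2)²(0.08) + (3)²(0.16) + (5)²(0.2) = 7.32
Var(X) = E[X²] − (E[X])² = 7.32 − (2.2)² = 2.48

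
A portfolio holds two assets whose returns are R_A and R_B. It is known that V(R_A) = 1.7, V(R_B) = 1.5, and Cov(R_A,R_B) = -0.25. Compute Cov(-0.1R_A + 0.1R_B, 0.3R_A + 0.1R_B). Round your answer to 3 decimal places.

-0.041

Cov(-0.1R_A + 0.1R_B, 0.3R_A + 0.1R_B) = (-0.1)(0.3)V(R_A) + (0.1)(0.1)V(R_B) + [(-0.1)(0.1) + (0.1)(0.3)]Cov(R_A,R_B)
= -0.03·1.7 + 0.01·1.5 + 0.02·-0.25 = -0.041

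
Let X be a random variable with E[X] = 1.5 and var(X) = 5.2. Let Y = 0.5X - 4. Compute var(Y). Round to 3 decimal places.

var(0.5X - 4) = (0.5)²·var(X) = 0.25·5.2 = 1.3

1.300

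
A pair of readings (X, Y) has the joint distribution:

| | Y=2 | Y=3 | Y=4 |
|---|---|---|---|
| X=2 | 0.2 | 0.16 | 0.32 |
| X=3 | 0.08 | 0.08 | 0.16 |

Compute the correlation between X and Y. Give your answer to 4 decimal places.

E[X] = 2.32,  E[Y] = 3.2
E[XY] = 7.44
Cov(X,Y) = E[XY] − E[X]E[Y] = 7.44 − (2.32)(3.2) = 0.016
V(X) = 0.2176,  V(Y) = 0.72
ρ = 0.016 / √(0.2176·0.72) ≈ 0.0404

0.0404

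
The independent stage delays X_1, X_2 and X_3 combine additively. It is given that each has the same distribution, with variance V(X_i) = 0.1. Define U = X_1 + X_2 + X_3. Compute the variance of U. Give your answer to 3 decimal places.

0.300

By independence, V(U) = (1)²V(X_1) + (1)²V(X_2) + (1)²V(X_3)
= (1)²·0.1 + (1)²·0.1 + (1)²·0.1 = 0.3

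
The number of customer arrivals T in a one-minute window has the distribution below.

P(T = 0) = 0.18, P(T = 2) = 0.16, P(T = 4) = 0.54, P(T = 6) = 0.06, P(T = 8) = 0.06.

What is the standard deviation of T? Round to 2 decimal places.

2.06

E[T] = (0)(0.18) + (2)(0.16) + (4)(0.54) + (6)(0.06) + (8)(0.06) = 3.32
E[T²] = (0)²(0.18) + (2)²(0.16) + (4)²(0.54) + (6)²(0.06) + (8)²(0.06) = 15.28
var(T) = E[T²] − (E[T])² = 15.28 − (3.32)² = 4.2576
SD(T) = √4.2576 ≈ 2.06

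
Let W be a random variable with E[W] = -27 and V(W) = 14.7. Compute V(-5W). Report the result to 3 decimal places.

V(-5W) = (-5)²·V(W) = 25·14.7 = 367.5

367.500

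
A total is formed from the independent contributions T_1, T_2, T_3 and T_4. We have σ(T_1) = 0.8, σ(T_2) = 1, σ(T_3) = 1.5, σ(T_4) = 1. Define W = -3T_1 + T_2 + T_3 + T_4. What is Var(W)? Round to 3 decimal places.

10.010

Var(T_1) = 0.64, Var(T_2) = 1, Var(T_3) = 2.25, Var(T_4) = 1
By independence, Var(W) = (-3)²Var(T_1) + (1)²Var(T_2) + (1)²Var(T_3) + (1)²Var(T_4)
= (-3)²·0.64 + (1)²·1 + (1)²·2.25 + (1)²·1 = 10.01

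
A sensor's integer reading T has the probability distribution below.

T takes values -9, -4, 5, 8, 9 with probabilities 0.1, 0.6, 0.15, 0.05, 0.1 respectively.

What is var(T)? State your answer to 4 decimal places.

31.1875

E[T] = (-9)(0.1) + (-4)(0.6) + (5)(0.15) + (8)(0.05) + (9)(0.1) = -1.25
E[T²] = (-9)²(0.1) + (-4)²(0.6) + (5)²(0.15) + (8)²(0.05) + (9)²(0.1) = 32.75
var(T) = E[T²] − (E[T])² = 32.75 − (-1.25)² = 31.1875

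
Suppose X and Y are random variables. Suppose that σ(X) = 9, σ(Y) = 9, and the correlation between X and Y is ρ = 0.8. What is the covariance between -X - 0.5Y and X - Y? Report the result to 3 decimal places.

-8.100

Var(X) = (9)² = 81;  Var(Y) = (9)² = 81
Cov(X,Y) = ρ·σ(X)·σ(Y) = 0.8·9·9 = 64.8
Cov(-X - 0.5Y, X - Y) = (-1)(1)Var(X) + (-0.5)(-1)Var(Y) + [(-1)(-1) + (-0.5)(1)]Cov(X,Y)
= -1·81 + 0.5·81 + 0.5·64.8 = -8.1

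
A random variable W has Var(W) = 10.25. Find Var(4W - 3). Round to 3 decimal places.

164.000

Var(4W - 3) = (4)²·Var(W) = 16·10.25 = 164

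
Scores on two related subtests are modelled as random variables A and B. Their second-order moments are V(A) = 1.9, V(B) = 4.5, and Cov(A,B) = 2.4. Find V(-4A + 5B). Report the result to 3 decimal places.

46.900

V(-4A + 5B) = (-4)²·V(A) + (5)²·V(B) + 2·(-4)·(5)·Cov(A,B)
= 16·1.9 + 25·4.5 + -40·2.4 = 46.9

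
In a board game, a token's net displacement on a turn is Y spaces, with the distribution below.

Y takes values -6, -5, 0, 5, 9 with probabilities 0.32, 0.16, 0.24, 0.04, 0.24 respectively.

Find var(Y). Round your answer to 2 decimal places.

35.83

E[Y] = (-6)(0.32) + (-5)(0.16) + (0)(0.24) + (5)(0.04) + (9)(0.24) = -0.36
E[Y²] = (-6)²(0.32) + (-5)²(0.16) + (0)²(0.24) + (5)²(0.04) + (9)²(0.24) = 35.96
var(Y) = E[Y²] − (E[Y])² = 35.96 − (-0.36)² = 35.8304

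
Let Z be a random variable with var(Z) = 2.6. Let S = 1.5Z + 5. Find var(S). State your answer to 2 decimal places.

var(1.5Z + 5) = (1.5)²·var(Z) = 2.25·2.6 = 5.85

5.85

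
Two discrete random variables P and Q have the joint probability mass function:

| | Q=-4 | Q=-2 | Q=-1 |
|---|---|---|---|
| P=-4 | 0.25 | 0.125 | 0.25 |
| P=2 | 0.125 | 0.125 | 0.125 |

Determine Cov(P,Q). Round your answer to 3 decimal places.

E[P] = -1.75,  E[Q] = -2.375
E[PQ] = 4.25
Cov(P,Q) = E[PQ] − E[P]E[Q] = 4.25 − (-1.75)(-2.375) = 0.09375

0.094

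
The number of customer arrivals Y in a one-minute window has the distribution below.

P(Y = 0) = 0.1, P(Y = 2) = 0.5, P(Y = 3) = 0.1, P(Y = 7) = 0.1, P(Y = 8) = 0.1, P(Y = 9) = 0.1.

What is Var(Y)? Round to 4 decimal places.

8.6100

E[Y] = (0)(0.1) + (2)(0.5) + (3)(0.1) + (7)(0.1) + (8)(0.1) + (9)(0.1) = 3.7
E[Y²] = (0)²(0.1) + (2)²(0.5) + (3)²(0.1) + (7)²(0.1) + (8)²(0.1) + (9)²(0.1) = 22.3
Var(Y) = E[Y²] − (E[Y])² = 22.3 − (3.7)² = 8.61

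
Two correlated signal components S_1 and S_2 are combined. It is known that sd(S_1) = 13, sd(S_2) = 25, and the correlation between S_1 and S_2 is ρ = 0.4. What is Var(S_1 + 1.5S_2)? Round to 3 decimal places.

Var(S_1) = (13)² = 169;  Var(S_2) = (25)² = 625
cov(S_1,S_2) = ρ·sd(S_1)·sd(S_2) = 0.4·13·25 = 130
Var(S_1 + 1.5S_2) = (1)²·Var(S_1) + (1.5)²·Var(S_2) + 2·(1)·(1.5)·cov(S_1,S_2)
= 1·169 + 2.25·625 + 3·130 = 1965.25

1965.250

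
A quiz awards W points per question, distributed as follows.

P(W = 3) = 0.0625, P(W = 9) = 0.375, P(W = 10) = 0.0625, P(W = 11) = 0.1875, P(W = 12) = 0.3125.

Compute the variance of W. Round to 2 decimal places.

E[W] = (3)(0.0625) + (9)(0.375) + (10)(0.0625) + (11)(0.1875) + (12)(0.3125) = 10
E[W²] = (3)²(0.0625) + (9)²(0.375) + (10)²(0.0625) + (11)²(0.1875) + (12)²(0.3125) = 104.875
Var(W) = E[W²] − (E[W])² = 104.875 − (10)² = 4.875

4.88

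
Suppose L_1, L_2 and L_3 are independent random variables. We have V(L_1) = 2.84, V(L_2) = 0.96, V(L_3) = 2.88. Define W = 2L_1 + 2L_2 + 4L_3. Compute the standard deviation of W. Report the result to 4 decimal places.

7.8282

By independence, V(W) = (2)²V(L_1) + (2)²V(L_2) + (4)²V(L_3)
= (2)²·2.84 + (2)²·0.96 + (4)²·2.88 = 61.28
SD(W) = √61.28 ≈ 7.8282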